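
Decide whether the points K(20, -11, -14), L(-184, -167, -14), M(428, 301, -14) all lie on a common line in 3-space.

Yes

KL = (-204, -156, 0), KM = (408, 312, 0).
KL × KM = (0, 0, 0).
The cross product vanishes, so the three points are collinear.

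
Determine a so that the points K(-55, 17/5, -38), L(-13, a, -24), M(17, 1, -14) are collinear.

2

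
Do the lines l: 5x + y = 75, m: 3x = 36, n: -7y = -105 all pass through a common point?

Intersecting l and m: solving the 2×2 system gives (x, y) = (12, 15).
Substitute into n: (0)(12) + (-7)(15) = -105.
This equals -105, so (12, 15) lies on all three lines and they are concurrent.

Yes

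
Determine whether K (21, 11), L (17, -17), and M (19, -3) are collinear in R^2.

KL = (-4, -28), KM = (-2, -14).
Twice the signed area of △KLM is (-4)(-14) − (-28)(-2) = 0.
The triangle is degenerate (zero area), so the points are collinear.

Yes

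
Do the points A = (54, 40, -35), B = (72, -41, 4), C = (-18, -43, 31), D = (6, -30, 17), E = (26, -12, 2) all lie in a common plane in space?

The plane through A, B, C has normal n = AB × AC = (-2109, -3996, -7326) and equation n·P = -17316.
Checking the remaining points: n·D = -17316, n·E = -21534.
Since n·E = -21534 ≠ -17316, E is off the plane and the points are not all coplanar.

No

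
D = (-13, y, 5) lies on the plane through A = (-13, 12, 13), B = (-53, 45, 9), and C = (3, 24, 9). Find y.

The plane through A, B, C has equation −84x − 224y − 1008z = -14700.
Substituting D: (-224)y + (-3948) = -14700, so y = 48.

48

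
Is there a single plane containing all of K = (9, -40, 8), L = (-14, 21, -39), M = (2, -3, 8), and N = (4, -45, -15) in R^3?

The four points are coplanar iff the 3×3 determinant with rows KL, KM, KN is zero.
Rows: (-23, 61, -47), (-7, 37, 0), (-5, -5, -23).
Expanding along the first row: (-23)(-851) − (61)(161) + (-47)(220) = -588.
Nonzero ⇒ not coplanar.

No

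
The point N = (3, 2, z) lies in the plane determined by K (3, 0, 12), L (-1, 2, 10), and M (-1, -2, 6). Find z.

The plane through K, L, M has equation −16x − 16y + 16z = 144.
Substituting N: (16)z + (-80) = 144, so z = 14.

14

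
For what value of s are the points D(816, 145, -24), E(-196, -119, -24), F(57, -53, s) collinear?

Direction DE = (-1012, -264, 0). From the x-coordinate of F, the parameter along the line is τ = (57 − 816)/(-1012) = 3/4.
Then s = (-24) + 3/4·(0) = -24.

-24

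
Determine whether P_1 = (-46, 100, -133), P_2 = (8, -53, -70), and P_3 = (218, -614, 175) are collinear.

P_1P_2 = (54, -153, 63), P_1P_3 = (264, -714, 308).
Comparing components 2 and 3: (-153)(308) − (63)(-714) = -2142 ≠ 0, so P_1P_2 and P_1P_3 are not parallel and the points are not collinear.

No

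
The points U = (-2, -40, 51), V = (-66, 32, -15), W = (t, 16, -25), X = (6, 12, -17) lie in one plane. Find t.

14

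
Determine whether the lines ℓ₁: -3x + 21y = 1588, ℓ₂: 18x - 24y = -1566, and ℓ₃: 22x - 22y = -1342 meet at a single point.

No

The three lines meet at one point iff the augmented coefficient matrix [aᵢ bᵢ cᵢ] has rank < 3, i.e. its determinant vanishes.
Here the determinant is 132.
Nonzero, so no common point exists.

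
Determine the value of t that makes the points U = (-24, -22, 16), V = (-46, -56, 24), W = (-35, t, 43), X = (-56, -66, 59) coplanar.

Coplanarity ⇔ det[UV; UW; UX] = 0.
Expanding, this is linear in t: (-690)t + (-24150) = 0.
So t = -35.

-35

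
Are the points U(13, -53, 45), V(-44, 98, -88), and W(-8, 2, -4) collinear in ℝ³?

UV = (-57, 151, -133), UW = (-21, 55, -49).
Comparing components 2 and 3: (151)(-49) − (-133)(55) = -84 ≠ 0, so UV and UW are not parallel and the points are not collinear.

No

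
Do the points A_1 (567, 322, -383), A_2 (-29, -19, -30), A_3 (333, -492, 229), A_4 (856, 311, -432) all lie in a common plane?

No

A normal to the plane through A_1, A_2, A_3 is n = A_1A_2 × A_1A_3 = (78650, 282150, 405350).
The plane has equation n·P = -19802200. For A_4: n·A_4 = -20038150.
-20038150 ≠ -19802200, so A_4 is off the plane.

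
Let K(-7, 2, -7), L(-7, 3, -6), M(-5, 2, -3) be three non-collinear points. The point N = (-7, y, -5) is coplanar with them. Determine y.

4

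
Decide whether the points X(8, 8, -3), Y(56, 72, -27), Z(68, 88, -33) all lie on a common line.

Yes

XY = (48, 64, -24), XZ = (60, 80, -30).
XY × XZ = (0, 0, 0).
The cross product vanishes, so the three points are collinear.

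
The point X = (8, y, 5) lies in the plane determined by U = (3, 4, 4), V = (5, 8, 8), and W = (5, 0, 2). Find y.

2

Coplanarity requires UV · (UW × UX) = 0.
UV = (2, 4, 4), UW = (2, -4, -2); the triple product is linear in y with coefficient 12 and constant term -24.
Setting it to zero: y = 2.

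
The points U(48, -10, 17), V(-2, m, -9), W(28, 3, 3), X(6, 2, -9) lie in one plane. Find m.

The points are coplanar iff UV · (UW × UX) = 0.
Expanding, this is linear in m: (68)m + (1224) = 0.
So m = -18.

-18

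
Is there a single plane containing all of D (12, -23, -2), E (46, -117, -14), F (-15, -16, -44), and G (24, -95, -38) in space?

A normal to the plane through D, E, F is n = DE × DF = (4032, 1752, -2300).
The plane has equation n·P = 12688. For G: n·G = 17728.
17728 ≠ 12688, so G is off the plane.

No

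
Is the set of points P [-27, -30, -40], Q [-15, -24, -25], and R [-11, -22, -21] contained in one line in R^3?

PQ = (12, 6, 15), PR = (16, 8, 19).
PQ × PR = (-6, 12, 0).
The cross product is nonzero, so the points do not lie on one line.

No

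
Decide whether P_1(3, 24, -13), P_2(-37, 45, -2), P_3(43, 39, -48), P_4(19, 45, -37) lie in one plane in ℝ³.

Yes

With P_1 as base: P_1P_2 = (-40, 21, 11), P_1P_3 = (40, 15, -35), P_1P_4 = (16, 21, -24).
P_1P_3 × P_1P_4 = (375, 400, 600).
P_1P_2 · (P_1P_3 × P_1P_4) = 0.
The scalar triple product vanishes, so the four points are coplanar.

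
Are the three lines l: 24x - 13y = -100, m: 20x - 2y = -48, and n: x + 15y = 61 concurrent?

No

The three lines meet at one point iff the augmented coefficient matrix [aᵢ bᵢ cᵢ] has rank < 3, i.e. its determinant vanishes.
Here the determinant is 636.
Nonzero, so no common point exists.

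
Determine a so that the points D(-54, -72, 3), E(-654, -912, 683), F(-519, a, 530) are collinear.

-723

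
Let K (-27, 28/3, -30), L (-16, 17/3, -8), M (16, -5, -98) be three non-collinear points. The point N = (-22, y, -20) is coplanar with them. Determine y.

23/3

The plane through K, L, M has equation (1694/3)x + 1694y = 1694/3.
Substituting N: (1694)y + (-37268/3) = 1694/3, so y = 23/3.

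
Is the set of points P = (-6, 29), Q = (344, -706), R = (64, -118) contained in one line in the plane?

Yes

PQ = (350, -735), PR = (70, -147).
Checking proportionality: PR = 1/5·PQ, so the vectors are parallel and the points are collinear.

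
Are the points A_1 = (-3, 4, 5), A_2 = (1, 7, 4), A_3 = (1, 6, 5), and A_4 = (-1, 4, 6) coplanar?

With A_1 as base: A_1A_2 = (4, 3, -1), A_1A_3 = (4, 2, 0), A_1A_4 = (2, 0, 1).
A_1A_3 × A_1A_4 = (2, -4, -4).
A_1A_2 · (A_1A_3 × A_1A_4) = 0.
The scalar triple product vanishes, so the four points are coplanar.

Yes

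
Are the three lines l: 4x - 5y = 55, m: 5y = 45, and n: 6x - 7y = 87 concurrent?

Yes

Intersecting l and m: solving the 2×2 system gives (x, y) = (25, 9).
Substitute into n: (6)(25) + (-7)(9) = 87.
This equals 87, so (25, 9) lies on all three lines and they are concurrent.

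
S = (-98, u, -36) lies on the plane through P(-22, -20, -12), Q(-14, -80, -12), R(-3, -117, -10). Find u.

The plane through P, Q, R has equation −120x − 16y + 364z = -1408.
Substituting S: (-16)u + (-1344) = -1408, so u = 4.

4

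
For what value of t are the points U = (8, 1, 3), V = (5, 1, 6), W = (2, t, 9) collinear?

1

Direction UV = (-3, 0, 3). From the x-coordinate of W, the parameter along the line is τ = (2 − 8)/(-3) = 2.
Then t = 1 + 2·(0) = 1.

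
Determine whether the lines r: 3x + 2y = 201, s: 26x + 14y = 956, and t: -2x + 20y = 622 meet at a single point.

No

Intersecting r and s: solving the 2×2 system gives (x, y) = (-451/5, 1179/5).
Substitute into t: (-2)(-451/5) + (20)(1179/5) = 24482/5.
But t requires 622 ≠ 24482/5, so the three lines have no common point.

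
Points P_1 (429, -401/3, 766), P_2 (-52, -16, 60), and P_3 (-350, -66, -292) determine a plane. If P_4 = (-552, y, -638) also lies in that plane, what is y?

The plane through P_1, P_2, P_3 has equation −(230156/3)x + 41076y + (177344/3)z = 20637104/3.
Substituting P_4: (41076)y + (13900640/3) = 20637104/3, so y = 164/3.

164/3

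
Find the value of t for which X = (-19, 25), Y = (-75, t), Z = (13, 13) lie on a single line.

The three points are collinear iff det[XY; XZ] = 0.
This determinant is linear in t: (-32)t + (1472) = 0, so t = 46.

46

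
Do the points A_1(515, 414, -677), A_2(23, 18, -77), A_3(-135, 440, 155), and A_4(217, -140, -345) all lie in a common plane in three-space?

No

A normal to the plane through A_1, A_2, A_3 is n = A_1A_2 × A_1A_3 = (-345072, 19344, -270192).
The plane has equation n·P = 13216320. For A_4: n·A_4 = 15627456.
15627456 ≠ 13216320, so A_4 is off the plane.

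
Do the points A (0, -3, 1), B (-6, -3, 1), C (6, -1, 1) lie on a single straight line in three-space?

No

AB = (-6, 0, 0), AC = (6, 2, 0).
Comparing components 1 and 2: (-6)(2) − (0)(6) = -12 ≠ 0, so AB and AC are not parallel and the points are not collinear.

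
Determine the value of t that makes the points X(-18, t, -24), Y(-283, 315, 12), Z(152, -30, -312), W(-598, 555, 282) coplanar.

60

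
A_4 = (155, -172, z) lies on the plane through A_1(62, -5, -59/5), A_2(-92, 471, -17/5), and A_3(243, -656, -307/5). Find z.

177/5

The plane through A_1, A_2, A_3 has equation −(90706/5)x − 6118y + 14098z = -6302604/5.
Substituting A_4: (14098)z + (-1759590) = -6302604/5, so z = 177/5.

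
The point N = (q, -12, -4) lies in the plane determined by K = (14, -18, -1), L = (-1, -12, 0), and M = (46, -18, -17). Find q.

The plane through K, L, M has equation −96x − 208y − 192z = 2592.
Substituting N: (-96)q + (3264) = 2592, so q = 7.

7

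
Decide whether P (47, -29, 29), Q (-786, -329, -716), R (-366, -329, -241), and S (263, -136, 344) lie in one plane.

No

With P as base: PQ = (-833, -300, -745), PR = (-413, -300, -270), PS = (216, -107, 315).
PR × PS = (-123390, 71775, 108991).
PQ · (PR × PS) = 53075.
Since 53075 ≠ 0, the four points are not coplanar.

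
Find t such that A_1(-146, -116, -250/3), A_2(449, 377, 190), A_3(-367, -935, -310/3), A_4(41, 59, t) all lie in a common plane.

0

Normal to plane A_1A_2A_3: n = (214000, -145520/3, -378352); plane equation n·P = 17736320/3.
Requiring n·A_4 = 17736320/3: (-378352)t + (17736320/3) = 17736320/3.
So t = 0.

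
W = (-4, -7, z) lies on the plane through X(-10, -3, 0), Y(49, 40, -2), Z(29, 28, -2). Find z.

2

A normal to the plane is n = XY × XZ = (-24, 40, 152).
W lies in the plane iff n · XW = 0.
This gives (152)z + (-304) = 0, so z = 2.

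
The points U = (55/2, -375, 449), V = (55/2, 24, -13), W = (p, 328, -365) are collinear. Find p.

55/2

Collinearity requires UV × UW = 0; each component is linear in p.
The y-component gives (-462)p + (12705) = 0, so p = 55/2.
The remaining components then also vanish.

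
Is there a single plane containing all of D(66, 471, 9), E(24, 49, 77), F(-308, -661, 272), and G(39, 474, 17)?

No

A normal to the plane through D, E, F is n = DE × DF = (-34010, -14386, -110284).
The plane has equation n·P = -10013022. For G: n·G = -10020182.
-10020182 ≠ -10013022, so G is off the plane.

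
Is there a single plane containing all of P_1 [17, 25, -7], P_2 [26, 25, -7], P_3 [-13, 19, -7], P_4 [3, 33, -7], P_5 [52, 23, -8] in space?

No

The plane through P_1, P_2, P_3 has normal n = P_1P_2 × P_1P_3 = (0, 0, -54) and equation n·P = 378.
Checking the remaining points: n·P_4 = 378, n·P_5 = 432.
Since n·P_5 = 432 ≠ 378, P_5 is off the plane and the points are not all coplanar.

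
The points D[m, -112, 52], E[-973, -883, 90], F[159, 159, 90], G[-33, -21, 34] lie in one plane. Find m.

-133

The points are coplanar iff DE · (DF × DG) = 0.
Expanding, this is linear in m: (58352)m + (7760816) = 0.
So m = -133.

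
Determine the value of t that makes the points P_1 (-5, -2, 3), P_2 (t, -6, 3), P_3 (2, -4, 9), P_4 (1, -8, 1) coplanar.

Normal to plane P_1P_3P_4: n = (40, 50, -30); plane equation n·P = -390.
Requiring n·P_2 = -390: (40)t + (-390) = -390.
So t = 0.

0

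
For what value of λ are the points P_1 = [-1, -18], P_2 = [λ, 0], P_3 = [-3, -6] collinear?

-4

Collinearity: (P_2 − P_1) must be parallel to (P_3 − P_1) = (-2, 12).
Cross-multiplying the components: (λ − (-1))·(12) = (18)·(-2).
Solving gives λ = -4.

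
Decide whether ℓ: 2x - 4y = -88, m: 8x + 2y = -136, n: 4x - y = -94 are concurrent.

No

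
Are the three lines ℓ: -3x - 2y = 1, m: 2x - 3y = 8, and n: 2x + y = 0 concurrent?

Yes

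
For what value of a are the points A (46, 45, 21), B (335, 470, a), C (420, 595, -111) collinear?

-81

Direction AC = (374, 550, -132). From the x-coordinate of B, the parameter along the line is τ = (335 − 46)/374 = 17/22.
Then a = 21 + 17/22·(-132) = -81.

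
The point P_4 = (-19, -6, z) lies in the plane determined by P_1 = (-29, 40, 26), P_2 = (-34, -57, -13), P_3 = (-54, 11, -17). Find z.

Coplanarity requires P_1P_2 · (P_1P_3 × P_1P_4) = 0.
P_1P_2 = (-5, -97, -39), P_1P_3 = (-25, -29, -43); the triple product is linear in z with coefficient -2280 and constant term 54720.
Setting it to zero: z = 24.

24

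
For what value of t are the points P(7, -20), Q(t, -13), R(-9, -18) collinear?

-49

The three points are collinear iff det[PQ; PR] = 0.
This determinant is linear in t: (2)t + (98) = 0, so t = -49.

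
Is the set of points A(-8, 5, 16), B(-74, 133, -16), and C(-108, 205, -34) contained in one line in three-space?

No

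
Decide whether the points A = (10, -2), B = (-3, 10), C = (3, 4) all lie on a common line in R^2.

AB = (-13, 12), AC = (-7, 6).
det[AB; AC] = (-13)(6) − (12)(-7) = 6.
The determinant is nonzero, so they are not collinear.

No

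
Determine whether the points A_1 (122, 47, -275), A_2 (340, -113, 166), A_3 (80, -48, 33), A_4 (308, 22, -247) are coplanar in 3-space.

Yes

The four points are coplanar iff the 3×3 determinant with rows A_1A_2, A_1A_3, A_1A_4 is zero.
Rows: (218, -160, 441), (-42, -95, 308), (186, -25, 28).
Expanding along the first row: (218)(5040) − (-160)(-58464) + (441)(18720) = 0.
Zero determinant ⇒ coplanar.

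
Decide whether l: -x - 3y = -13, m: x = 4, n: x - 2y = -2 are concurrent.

Yes

Intersecting l and m: solving the 2×2 system gives (x, y) = (4, 3).
Substitute into n: (1)(4) + (-2)(3) = -2.
This equals -2, so (4, 3) lies on all three lines and they are concurrent.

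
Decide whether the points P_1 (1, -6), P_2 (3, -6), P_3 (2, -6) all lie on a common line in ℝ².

P_1P_2 = (2, 0), P_1P_3 = (1, 0).
Twice the signed area of △P_1P_2P_3 is (2)(0) − (0)(1) = 0.
The triangle is degenerate (zero area), so the points are collinear.

Yes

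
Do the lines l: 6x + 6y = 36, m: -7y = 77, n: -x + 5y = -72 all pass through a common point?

Yes

Intersecting l and m: solving the 2×2 system gives (x, y) = (17, -11).
Substitute into n: (-1)(17) + (5)(-11) = -72.
This equals -72, so (17, -11) lies on all three lines and they are concurrent.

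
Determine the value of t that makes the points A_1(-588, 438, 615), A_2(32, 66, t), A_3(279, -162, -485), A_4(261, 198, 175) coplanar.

Normal to plane A_1A_3A_4: n = (0, -552420, 301320); plane equation n·P = -56648160.
Requiring n·A_2 = -56648160: (301320)t + (-36459720) = -56648160.
So t = -67.

-67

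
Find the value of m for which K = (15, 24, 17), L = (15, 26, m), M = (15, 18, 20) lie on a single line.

Collinearity requires KL × KM = 0; each component is linear in m.
The x-component gives (6)m + (-96) = 0, so m = 16.
The remaining components then also vanish.

16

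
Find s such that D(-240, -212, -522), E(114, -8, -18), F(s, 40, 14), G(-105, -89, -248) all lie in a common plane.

-30

Coplanarity ⇔ det[DE; DF; DG] = 0.
Expanding, this is linear in s: (6096)s + (182880) = 0.
So s = -30.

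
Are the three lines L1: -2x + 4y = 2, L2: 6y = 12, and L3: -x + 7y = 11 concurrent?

Intersecting L1 and L2: solving the 2×2 system gives (x, y) = (3, 2).
Substitute into L3: (-1)(3) + (7)(2) = 11.
This equals 11, so (3, 2) lies on all three lines and they are concurrent.

Yes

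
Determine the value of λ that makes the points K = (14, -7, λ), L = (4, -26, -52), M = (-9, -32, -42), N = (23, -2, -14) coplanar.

Coplanarity ⇔ det[KL; KM; KN] = 0.
Expanding, this is linear in λ: (198)λ + (1980) = 0.
So λ = -10.

-10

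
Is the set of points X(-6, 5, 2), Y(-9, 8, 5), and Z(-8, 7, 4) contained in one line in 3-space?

XY = (-3, 3, 3), XZ = (-2, 2, 2).
XY × XZ = (0, 0, 0).
The cross product vanishes, so the three points are collinear.

Yes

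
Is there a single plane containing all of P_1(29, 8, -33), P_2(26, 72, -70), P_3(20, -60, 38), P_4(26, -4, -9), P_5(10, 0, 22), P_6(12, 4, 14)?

The plane through P_1, P_2, P_3 has normal n = P_1P_2 × P_1P_3 = (2028, 546, 780) and equation n·P = 37440.
Checking the remaining points: n·P_4 = 43524, n·P_5 = 37440, n·P_6 = 37440.
Since n·P_4 = 43524 ≠ 37440, P_4 is off the plane and the points are not all coplanar.

No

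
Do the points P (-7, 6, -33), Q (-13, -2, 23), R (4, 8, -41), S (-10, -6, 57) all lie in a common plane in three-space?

With P as base: PQ = (-6, -8, 56), PR = (11, 2, -8), PS = (-3, -12, 90).
PR × PS = (84, -966, -126).
PQ · (PR × PS) = 168.
Since 168 ≠ 0, the four points are not coplanar.

No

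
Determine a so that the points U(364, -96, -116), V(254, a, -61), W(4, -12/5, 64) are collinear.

Collinearity requires UV × UW = 0; each component is linear in a.
The x-component gives (180)a + (12132) = 0, so a = -337/5.
The remaining components then also vanish.

-337/5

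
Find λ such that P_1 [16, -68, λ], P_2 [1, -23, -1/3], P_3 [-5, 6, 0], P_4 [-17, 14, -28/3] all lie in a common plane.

Coplanarity ⇔ det[P_1P_2; P_1P_3; P_1P_4] = 0.
Expanding, this is linear in λ: (-300)λ + (1300) = 0.
So λ = 13/3.

13/3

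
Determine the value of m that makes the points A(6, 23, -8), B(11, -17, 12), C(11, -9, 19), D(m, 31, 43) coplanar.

Coplanarity ⇔ det[AB; AC; AD] = 0.
Expanding, this is linear in m: (-440)m + (4400) = 0.
So m = 10.

10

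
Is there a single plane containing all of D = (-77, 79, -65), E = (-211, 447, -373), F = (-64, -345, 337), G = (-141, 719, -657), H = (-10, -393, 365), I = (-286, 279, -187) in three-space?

The plane through D, E, F has normal n = DE × DF = (17344, 49864, 52032) and equation n·P = -778312.
Checking the remaining points: n·G = -778312, n·H = -778312, n·I = -778312.
All equal -778312, so all 6 points lie in one plane.

Yes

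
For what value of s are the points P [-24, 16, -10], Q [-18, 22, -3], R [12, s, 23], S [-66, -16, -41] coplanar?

47

Normal to plane PQS: n = (38, -108, 60); plane equation n·X = -3240.
Requiring n·R = -3240: (-108)s + (1836) = -3240.
So s = 47.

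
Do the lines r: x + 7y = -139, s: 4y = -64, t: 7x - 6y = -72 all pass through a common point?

No

Intersecting r and s: solving the 2×2 system gives (x, y) = (-27, -16).
Substitute into t: (7)(-27) + (-6)(-16) = -93.
But t requires -72 ≠ -93, so the three lines have no common point.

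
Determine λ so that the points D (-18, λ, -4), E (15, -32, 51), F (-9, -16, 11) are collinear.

-10

Direction EF = (-24, 16, -40). From the x-coordinate of D, the parameter along the line is τ = (-18 − 15)/(-24) = 11/8.
Then λ = (-32) + 11/8·(16) = -10.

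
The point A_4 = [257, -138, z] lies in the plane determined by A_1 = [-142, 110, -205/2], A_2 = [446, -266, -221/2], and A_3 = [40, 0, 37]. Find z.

The plane through A_1, A_2, A_3 has equation −53332x − 83482y + 3752z = -1994456.
Substituting A_4: (3752)z + (-2185808) = -1994456, so z = 51.

51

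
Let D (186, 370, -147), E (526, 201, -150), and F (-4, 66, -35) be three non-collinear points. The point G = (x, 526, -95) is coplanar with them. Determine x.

The plane through D, E, F has equation −19840x − 37510y − 135470z = 2345150.
Substituting G: (-19840)x + (-6860610) = 2345150, so x = -464.

-464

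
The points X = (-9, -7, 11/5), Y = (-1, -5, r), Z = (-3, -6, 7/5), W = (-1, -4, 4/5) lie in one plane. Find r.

1

Coplanarity ⇔ det[XY; XZ; XW] = 0.
Expanding, this is linear in r: (10)r + (-10) = 0.
So r = 1.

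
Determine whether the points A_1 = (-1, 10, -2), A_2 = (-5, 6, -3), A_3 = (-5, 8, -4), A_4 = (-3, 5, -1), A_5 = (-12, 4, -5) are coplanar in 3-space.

No

The plane through A_1, A_2, A_3 has normal n = A_1A_2 × A_1A_3 = (6, -4, -8) and equation n·P = -30.
Checking the remaining points: n·A_4 = -30, n·A_5 = -48.
Since n·A_5 = -48 ≠ -30, A_5 is off the plane and the points are not all coplanar.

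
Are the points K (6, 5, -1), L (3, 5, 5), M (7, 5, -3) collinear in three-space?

Yes

KL = (-3, 0, 6), KM = (1, 0, -2).
Each component of KM is -1/3 times the corresponding component of KL, so KM = -1/3·KL and the points are collinear.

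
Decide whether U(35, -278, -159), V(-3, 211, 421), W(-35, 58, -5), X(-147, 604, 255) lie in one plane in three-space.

Yes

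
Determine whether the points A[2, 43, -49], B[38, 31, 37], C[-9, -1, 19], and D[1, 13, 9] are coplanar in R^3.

No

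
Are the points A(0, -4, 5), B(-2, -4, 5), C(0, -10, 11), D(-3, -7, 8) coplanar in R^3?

With A as base: AB = (-2, 0, 0), AC = (0, -6, 6), AD = (-3, -3, 3).
AC × AD = (0, -18, -18).
AB · (AC × AD) = 0.
The scalar triple product vanishes, so the four points are coplanar.

Yes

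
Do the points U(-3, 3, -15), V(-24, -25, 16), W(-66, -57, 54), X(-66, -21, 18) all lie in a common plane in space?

Yes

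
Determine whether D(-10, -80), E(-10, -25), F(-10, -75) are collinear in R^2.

DE = (0, 55), DF = (0, 5).
det[DE; DF] = (0)(5) − (55)(0) = 0.
The determinant is zero, so the points are collinear.

Yes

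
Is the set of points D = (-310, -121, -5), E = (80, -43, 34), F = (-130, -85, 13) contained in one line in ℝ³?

DE = (390, 78, 39), DF = (180, 36, 18).
DE × DF = (0, 0, 0).
The cross product vanishes, so the three points are collinear.

Yes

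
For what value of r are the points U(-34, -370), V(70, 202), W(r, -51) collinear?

24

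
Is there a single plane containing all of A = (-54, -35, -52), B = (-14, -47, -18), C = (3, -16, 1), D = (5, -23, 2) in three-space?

No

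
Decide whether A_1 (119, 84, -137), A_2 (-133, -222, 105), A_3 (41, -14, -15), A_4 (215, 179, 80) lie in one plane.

Yes

With A_1 as base: A_1A_2 = (-252, -306, 242), A_1A_3 = (-78, -98, 122), A_1A_4 = (96, 95, 217).
A_1A_3 × A_1A_4 = (-32856, 28638, 1998).
A_1A_2 · (A_1A_3 × A_1A_4) = 0.
The scalar triple product vanishes, so the four points are coplanar.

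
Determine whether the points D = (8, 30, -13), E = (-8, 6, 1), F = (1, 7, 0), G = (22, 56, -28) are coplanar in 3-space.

Yes

A normal to the plane through D, E, F is n = DE × DF = (10, 110, 200).
The plane has equation n·P = 780. For G: n·G = 780.
Equal, so G lies in the plane and all four are coplanar.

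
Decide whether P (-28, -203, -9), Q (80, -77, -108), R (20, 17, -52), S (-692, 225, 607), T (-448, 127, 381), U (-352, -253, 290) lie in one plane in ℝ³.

Yes

The plane through P, Q, R has normal n = PQ × PR = (16362, -108, 17712) and equation n·X = -595620.
Checking the remaining points: n·S = -595620, n·T = -595620, n·U = -595620.
All equal -595620, so all 6 points lie in one plane.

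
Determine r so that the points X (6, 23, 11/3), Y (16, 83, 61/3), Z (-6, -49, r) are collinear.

Collinearity requires XY × XZ = 0; each component is linear in r.
The x-component gives (60)r + (980) = 0, so r = -49/3.
The remaining components then also vanish.

-49/3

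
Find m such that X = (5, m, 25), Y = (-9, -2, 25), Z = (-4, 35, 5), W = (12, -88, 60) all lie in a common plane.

-12

The points are coplanar iff XY · (XZ × XW) = 0.
Expanding, this is linear in m: (595)m + (7140) = 0.
So m = -12.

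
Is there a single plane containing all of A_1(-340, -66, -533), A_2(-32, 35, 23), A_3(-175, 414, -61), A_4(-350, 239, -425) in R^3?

The four points are coplanar iff the 3×3 determinant with rows A_1A_2, A_1A_3, A_1A_4 is zero.
Rows: (308, 101, 556), (165, 480, 472), (-10, 305, 108).
Expanding along the first row: (308)(-92120) − (101)(22540) + (556)(55125) = 0.
Zero determinant ⇒ coplanar.

Yes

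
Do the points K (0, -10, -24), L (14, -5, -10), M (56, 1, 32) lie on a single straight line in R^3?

No

KL = (14, 5, 14), KM = (56, 11, 56).
KL × KM = (126, 0, -126).
The cross product is nonzero, so the points do not lie on one line.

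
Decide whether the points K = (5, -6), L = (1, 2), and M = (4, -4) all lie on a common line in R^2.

Yes

KL = (-4, 8), KM = (-1, 2).
det[KL; KM] = (-4)(2) − (8)(-1) = 0.
The determinant is zero, so the points are collinear.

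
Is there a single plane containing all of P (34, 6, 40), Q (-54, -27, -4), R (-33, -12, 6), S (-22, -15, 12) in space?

With P as base: PQ = (-88, -33, -44), PR = (-67, -18, -34), PS = (-56, -21, -28).
PR × PS = (-210, 28, 399).
PQ · (PR × PS) = 0.
The scalar triple product vanishes, so the four points are coplanar.

Yes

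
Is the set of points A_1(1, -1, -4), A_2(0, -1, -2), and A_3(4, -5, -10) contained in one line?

A_1A_2 = (-1, 0, 2), A_1A_3 = (3, -4, -6).
A_1A_2 × A_1A_3 = (8, 0, 4).
The cross product is nonzero, so the points do not lie on one line.

No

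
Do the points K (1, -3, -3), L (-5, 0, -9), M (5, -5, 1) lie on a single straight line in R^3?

KL = (-6, 3, -6), KM = (4, -2, 4).
KL × KM = (0, 0, 0).
The cross product vanishes, so the three points are collinear.

Yes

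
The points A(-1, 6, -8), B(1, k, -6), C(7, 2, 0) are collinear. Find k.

5

Collinearity requires AB × AC = 0; each component is linear in k.
The x-component gives (8)k + (-40) = 0, so k = 5.
The remaining components then also vanish.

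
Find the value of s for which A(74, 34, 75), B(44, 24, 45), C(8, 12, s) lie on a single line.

9

Direction AB = (-30, -10, -30). From the x-coordinate of C, the parameter along the line is τ = (8 − 74)/(-30) = 11/5.
Then s = 75 + 11/5·(-30) = 9.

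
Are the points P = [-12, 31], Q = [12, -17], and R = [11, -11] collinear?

No

PQ = (24, -48), PR = (23, -42).
Twice the signed area of △PQR is (24)(-42) − (-48)(23) = 96.
The area is nonzero, so the three points are not collinear.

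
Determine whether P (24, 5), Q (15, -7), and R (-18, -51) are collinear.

PQ = (-9, -12), PR = (-42, -56).
Twice the signed area of △PQR is (-9)(-56) − (-12)(-42) = 0.
The triangle is degenerate (zero area), so the points are collinear.

Yes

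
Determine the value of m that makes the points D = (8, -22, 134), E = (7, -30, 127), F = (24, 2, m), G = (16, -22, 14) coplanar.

-40

Coplanarity ⇔ det[DE; DF; DG] = 0.
Expanding, this is linear in m: (-64)m + (-2560) = 0.
So m = -40.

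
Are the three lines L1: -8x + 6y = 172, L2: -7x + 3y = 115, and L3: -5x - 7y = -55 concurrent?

Lines aᵢx + bᵢy = cᵢ with pairwise distinct directions are concurrent exactly when det[aᵢ bᵢ cᵢ] = 0.
Here the determinant is 128.
Nonzero, so no common point exists.

No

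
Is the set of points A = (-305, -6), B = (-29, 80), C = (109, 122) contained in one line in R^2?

AB = (276, 86), AC = (414, 128).
If collinear, AC would be a scalar multiple of AB. But (276)·(128) ≠ (86)·(414) (difference -276), so they are not parallel; the points are not collinear.

No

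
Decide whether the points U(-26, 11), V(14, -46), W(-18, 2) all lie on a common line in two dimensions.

No

UV = (40, -57), UW = (8, -9).
If collinear, UW would be a scalar multiple of UV. But (40)·(-9) ≠ (-57)·(8) (difference 96), so they are not parallel; the points are not collinear.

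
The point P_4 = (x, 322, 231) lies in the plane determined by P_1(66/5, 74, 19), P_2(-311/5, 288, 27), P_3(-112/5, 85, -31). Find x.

A normal to the plane is n = P_1P_2 × P_1P_3 = (-10788, -20274/5, 6789).
P_4 lies in the plane iff n · P_1P_4 = 0.
This gives (-10788)x + (2880396/5) = 0, so x = 267/5.

267/5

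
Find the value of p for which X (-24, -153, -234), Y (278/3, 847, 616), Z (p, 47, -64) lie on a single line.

-2/3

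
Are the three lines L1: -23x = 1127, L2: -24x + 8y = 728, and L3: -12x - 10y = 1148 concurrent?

Yes

The three lines meet at one point iff the augmented coefficient matrix [aᵢ bᵢ cᵢ] has rank < 3, i.e. its determinant vanishes.
Here the determinant is 0.
It vanishes, so the lines are concurrent at (-49, -56).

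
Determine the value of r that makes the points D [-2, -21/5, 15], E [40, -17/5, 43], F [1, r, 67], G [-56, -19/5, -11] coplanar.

Normal to plane DEG: n = (-32, -420, 60); plane equation n·P = 2728.
Requiring n·F = 2728: (-420)r + (3988) = 2728.
So r = 3.

3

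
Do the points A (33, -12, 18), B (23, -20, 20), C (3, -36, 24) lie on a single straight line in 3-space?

AB = (-10, -8, 2), AC = (-30, -24, 6).
AB × AC = (0, 0, 0).
The cross product vanishes, so the three points are collinear.

Yes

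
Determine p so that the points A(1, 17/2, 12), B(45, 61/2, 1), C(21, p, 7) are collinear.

Direction AB = (44, 22, -11). From the x-coordinate of C, the parameter along the line is τ = (21 − 1)/44 = 5/11.
Then p = 17/2 + 5/11·(22) = 37/2.

37/2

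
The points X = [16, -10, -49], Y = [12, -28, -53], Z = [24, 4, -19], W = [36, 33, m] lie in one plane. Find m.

Normal to plane XYZ: n = (-484, 88, 88); plane equation n·P = -12936.
Requiring n·W = -12936: (88)m + (-14520) = -12936.
So m = 18.

18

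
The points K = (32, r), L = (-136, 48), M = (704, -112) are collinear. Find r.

The three points are collinear iff det[KL; KM] = 0.
This determinant is linear in r: (840)r + (-13440) = 0, so r = 16.

16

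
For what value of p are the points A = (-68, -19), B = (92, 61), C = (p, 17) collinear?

The three points are collinear iff det[AB; AC] = 0.
This determinant is linear in p: (-80)p + (320) = 0, so p = 4.

4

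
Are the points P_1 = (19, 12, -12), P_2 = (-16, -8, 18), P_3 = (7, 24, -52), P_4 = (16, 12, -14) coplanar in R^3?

Yes

The four points are coplanar iff the 3×3 determinant with rows P_1P_2, P_1P_3, P_1P_4 is zero.
Rows: (-35, -20, 30), (-12, 12, -40), (-3, 0, -2).
Expanding along the first row: (-35)(-24) − (-20)(-96) + (30)(36) = 0.
Zero determinant ⇒ coplanar.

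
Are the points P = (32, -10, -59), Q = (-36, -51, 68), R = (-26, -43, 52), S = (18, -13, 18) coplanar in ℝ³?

No

The four points are coplanar iff the 3×3 determinant with rows PQ, PR, PS is zero.
Rows: (-68, -41, 127), (-58, -33, 111), (-14, -3, 77).
Expanding along the first row: (-68)(-2208) − (-41)(-2912) + (127)(-288) = -5824.
Nonzero ⇒ not coplanar.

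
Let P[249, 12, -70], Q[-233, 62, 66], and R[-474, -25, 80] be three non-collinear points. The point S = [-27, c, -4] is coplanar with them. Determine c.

16

A normal to the plane is n = PQ × PR = (12532, -26028, 53984).
S lies in the plane iff n · PS = 0.
This gives (-26028)c + (416448) = 0, so c = 16.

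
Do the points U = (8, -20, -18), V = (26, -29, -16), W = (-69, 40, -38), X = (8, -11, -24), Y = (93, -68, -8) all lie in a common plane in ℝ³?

The plane through U, V, W has normal n = UV × UW = (60, 206, 387) and equation n·P = -10606.
Checking the remaining points: n·X = -11074, n·Y = -11524.
Since n·X = -11074 ≠ -10606, X is off the plane and the points are not all coplanar.

No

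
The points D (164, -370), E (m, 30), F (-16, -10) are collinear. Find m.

Collinearity: (E − D) must be parallel to (F − D) = (-180, 360).
Cross-multiplying the components: (m − 164)·(360) = (400)·(-180).
Solving gives m = -36.

-36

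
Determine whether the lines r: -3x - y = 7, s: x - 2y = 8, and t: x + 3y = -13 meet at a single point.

No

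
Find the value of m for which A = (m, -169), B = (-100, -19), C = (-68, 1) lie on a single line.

The three points are collinear iff det[AB; AC] = 0.
This determinant is linear in m: (-20)m + (-6800) = 0, so m = -340.

-340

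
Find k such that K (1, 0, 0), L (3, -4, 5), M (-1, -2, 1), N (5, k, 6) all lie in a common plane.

-4

The points are coplanar iff KL · (KM × KN) = 0.
Expanding, this is linear in k: (-12)k + (-48) = 0.
So k = -4.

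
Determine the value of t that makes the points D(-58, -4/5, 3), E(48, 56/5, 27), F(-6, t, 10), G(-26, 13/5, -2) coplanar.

5

The points are coplanar iff DE · (DF × DG) = 0.
Expanding, this is linear in t: (-1298)t + (6490) = 0.
So t = 5.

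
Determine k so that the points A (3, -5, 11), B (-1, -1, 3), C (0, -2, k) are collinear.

Collinearity requires AB × AC = 0; each component is linear in k.
The x-component gives (4)k + (-20) = 0, so k = 5.
The remaining components then also vanish.

5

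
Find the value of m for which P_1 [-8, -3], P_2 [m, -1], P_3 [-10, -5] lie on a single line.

Collinearity: (P_2 − P_1) must be parallel to (P_3 − P_1) = (-2, -2).
Cross-multiplying the components: (m − (-8))·(-2) = (2)·(-2).
Solving gives m = -6.

-6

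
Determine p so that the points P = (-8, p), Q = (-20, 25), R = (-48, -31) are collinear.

The three points are collinear iff det[PQ; PR] = 0.
This determinant is linear in p: (-28)p + (1372) = 0, so p = 49.

49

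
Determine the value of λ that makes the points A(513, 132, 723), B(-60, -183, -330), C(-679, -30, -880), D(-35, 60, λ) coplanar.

-11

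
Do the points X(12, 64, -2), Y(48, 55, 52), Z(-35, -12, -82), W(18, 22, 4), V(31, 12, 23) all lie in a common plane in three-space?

No

The plane through X, Y, Z has normal n = XY × XZ = (4824, 342, -3159) and equation n·P = 86094.
Checking the remaining points: n·W = 81720, n·V = 80991.
Since n·W = 81720 ≠ 86094, W is off the plane and the points are not all coplanar.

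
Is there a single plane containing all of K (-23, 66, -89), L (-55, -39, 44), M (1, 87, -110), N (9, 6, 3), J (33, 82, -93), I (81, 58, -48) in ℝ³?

The plane through K, L, M has normal n = KL × KM = (-588, 2520, 1848) and equation n·P = 15372.
Checking the remaining points: n·N = 15372, n·J = 15372, n·I = 9828.
Since n·I = 9828 ≠ 15372, I is off the plane and the points are not all coplanar.

No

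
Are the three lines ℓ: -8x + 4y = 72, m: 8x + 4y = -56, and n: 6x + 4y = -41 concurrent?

Intersecting ℓ and m: solving the 2×2 system gives (x, y) = (-8, 2).
Substitute into n: (6)(-8) + (4)(2) = -40.
But n requires -41 ≠ -40, so the three lines have no common point.

No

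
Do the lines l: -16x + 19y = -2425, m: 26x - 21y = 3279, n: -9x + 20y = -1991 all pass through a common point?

No

Intersecting l and m: solving the 2×2 system gives (x, y) = (72, -67).
Substitute into n: (-9)(72) + (20)(-67) = -1988.
But n requires -1991 ≠ -1988, so the three lines have no common point.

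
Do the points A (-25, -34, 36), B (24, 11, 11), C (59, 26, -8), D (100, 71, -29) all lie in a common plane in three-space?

No

A normal to the plane through A, B, C is n = AB × AC = (-480, 56, -840).
The plane has equation n·P = -20144. For D: n·D = -19664.
-19664 ≠ -20144, so D is off the plane.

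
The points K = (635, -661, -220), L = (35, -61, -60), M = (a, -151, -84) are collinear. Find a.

125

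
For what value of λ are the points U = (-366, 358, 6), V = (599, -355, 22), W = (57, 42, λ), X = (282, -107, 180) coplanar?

-28

Normal to plane UVX: n = (-116622, -157542, 13299); plane equation n·P = -13636590.
Requiring n·W = -13636590: (13299)λ + (-13264218) = -13636590.
So λ = -28.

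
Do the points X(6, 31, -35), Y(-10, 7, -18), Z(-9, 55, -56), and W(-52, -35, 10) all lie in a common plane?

With X as base: XY = (-16, -24, 17), XZ = (-15, 24, -21), XW = (-58, -66, 45).
XZ × XW = (-306, 1893, 2382).
XY · (XZ × XW) = -42.
Since -42 ≠ 0, the four points are not coplanar.

No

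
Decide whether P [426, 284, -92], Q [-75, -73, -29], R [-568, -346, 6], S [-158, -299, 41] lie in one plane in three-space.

With P as base: PQ = (-501, -357, 63), PR = (-994, -630, 98), PS = (-584, -583, 133).
PR × PS = (-26656, 74970, 211582).
PQ · (PR × PS) = -79968.
Since -79968 ≠ 0, the four points are not coplanar.

No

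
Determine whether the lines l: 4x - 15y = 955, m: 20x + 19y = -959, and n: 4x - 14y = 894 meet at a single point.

Intersecting l and m: solving the 2×2 system gives (x, y) = (10, -61).
Substitute into n: (4)(10) + (-14)(-61) = 894.
This equals 894, so (10, -61) lies on all three lines and they are concurrent.

Yes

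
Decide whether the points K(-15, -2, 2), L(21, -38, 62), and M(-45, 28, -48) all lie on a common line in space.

KL = (36, -36, 60), KM = (-30, 30, -50).
Each component of KM is -5/6 times the corresponding component of KL, so KM = -5/6·KL and the points are collinear.

Yes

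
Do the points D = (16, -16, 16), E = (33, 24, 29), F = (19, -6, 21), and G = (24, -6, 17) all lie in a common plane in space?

The four points are coplanar iff the 3×3 determinant with rows DE, DF, DG is zero.
Rows: (17, 40, 13), (3, 10, 5), (8, 10, 1).
Expanding along the first row: (17)(-40) − (40)(-37) + (13)(-50) = 150.
Nonzero ⇒ not coplanar.

No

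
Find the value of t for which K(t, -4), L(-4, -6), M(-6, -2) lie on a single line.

-5

Collinearity: (K − L) must be parallel to (M − L) = (-2, 4).
Cross-multiplying the components: (t − (-4))·(4) = (2)·(-2).
Solving gives t = -5.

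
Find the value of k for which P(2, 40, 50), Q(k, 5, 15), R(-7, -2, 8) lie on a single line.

Collinearity requires PQ × PR = 0; each component is linear in k.
The y-component gives (42)k + (231) = 0, so k = -11/2.
The remaining components then also vanish.

-11/2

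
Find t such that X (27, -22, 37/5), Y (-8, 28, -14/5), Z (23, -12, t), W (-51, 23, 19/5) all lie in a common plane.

The points are coplanar iff XY · (XZ × XW) = 0.
Expanding, this is linear in t: (-2325)t + (11625) = 0.
So t = 5.

5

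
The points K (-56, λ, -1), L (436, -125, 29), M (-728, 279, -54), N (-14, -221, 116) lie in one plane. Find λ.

The points are coplanar iff KL · (KM × KN) = 0.
Expanding, this is linear in λ: (-138618)λ + (4851630) = 0.
So λ = 35.

35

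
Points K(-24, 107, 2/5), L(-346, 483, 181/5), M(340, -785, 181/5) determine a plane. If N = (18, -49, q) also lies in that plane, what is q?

66/5

The plane through K, L, M has equation (226972/5)x + (122794/5)y + 150360z = 1598470.
Substituting N: (150360)q + (-386282) = 1598470, so q = 66/5.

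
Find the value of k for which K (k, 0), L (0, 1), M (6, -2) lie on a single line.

2

The three points are collinear iff det[KL; KM] = 0.
This determinant is linear in k: (3)k + (-6) = 0, so k = 2.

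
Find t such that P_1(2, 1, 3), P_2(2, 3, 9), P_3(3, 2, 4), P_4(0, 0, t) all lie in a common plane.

4

Normal to plane P_1P_2P_3: n = (-4, 6, -2); plane equation n·P = -8.
Requiring n·P_4 = -8: (-2)t + (0) = -8.
So t = 4.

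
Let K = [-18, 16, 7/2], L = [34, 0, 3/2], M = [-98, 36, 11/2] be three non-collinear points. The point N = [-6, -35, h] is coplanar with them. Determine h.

-8

A normal to the plane is n = KL × KM = (8, 56, -240).
N lies in the plane iff n · KN = 0.
This gives (-240)h + (-1920) = 0, so h = -8.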